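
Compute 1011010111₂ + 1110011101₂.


Align and add column by column (LSB to MSB, carry propagating):
  01011010111
+ 01110011101
  -----------
  col 0: 1 + 1 + 0 (carry in) = 2 → bit 0, carry out 1
  col 1: 1 + 0 + 1 (carry in) = 2 → bit 0, carry out 1
  col 2: 1 + 1 + 1 (carry in) = 3 → bit 1, carry out 1
  col 3: 0 + 1 + 1 (carry in) = 2 → bit 0, carry out 1
  col 4: 1 + 1 + 1 (carry in) = 3 → bit 1, carry out 1
  col 5: 0 + 0 + 1 (carry in) = 1 → bit 1, carry out 0
  col 6: 1 + 0 + 0 (carry in) = 1 → bit 1, carry out 0
  col 7: 1 + 1 + 0 (carry in) = 2 → bit 0, carry out 1
  col 8: 0 + 1 + 1 (carry in) = 2 → bit 0, carry out 1
  col 9: 1 + 1 + 1 (carry in) = 3 → bit 1, carry out 1
  col 10: 0 + 0 + 1 (carry in) = 1 → bit 1, carry out 0
Reading bits MSB→LSB: 11001110100
Strip leading zeros: 11001110100
= 11001110100


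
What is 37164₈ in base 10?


Positional values:
Position 0: 4 × 8^0 = 4
Position 1: 6 × 8^1 = 48
Position 2: 1 × 8^2 = 64
Position 3: 7 × 8^3 = 3584
Position 4: 3 × 8^4 = 12288
Sum = 4 + 48 + 64 + 3584 + 12288
= 15988


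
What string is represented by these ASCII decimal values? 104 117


Codes (decimal): 104 117
Per-code ASCII lookup:
  104  (range 97-122: lowercase, 104 - 97 = 7) → 'h'
  117  (range 97-122: lowercase, 117 - 97 = 20) → 'u'
= 'hu'


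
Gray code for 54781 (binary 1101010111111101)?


Binary: 1101010111111101
Gray code: G = B XOR (B >> 1)
B >> 1 = 0110101011111110
1101010111111101 XOR 0110101011111110:
  1 XOR 0 = 1
  1 XOR 1 = 0
  0 XOR 1 = 1
  1 XOR 0 = 1
  0 XOR 1 = 1
  1 XOR 0 = 1
  0 XOR 1 = 1
  1 XOR 0 = 1
  1 XOR 1 = 0
  1 XOR 1 = 0
  1 XOR 1 = 0
  1 XOR 1 = 0
  1 XOR 1 = 0
  1 XOR 1 = 0
  0 XOR 1 = 1
  1 XOR 0 = 1
= 1011111100000011


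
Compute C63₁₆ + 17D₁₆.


Align and add column by column (LSB to MSB, each column mod 16 with carry):
  0C63
+ 017D
  ----
  col 0: 3(3) + D(13) + 0 (carry in) = 16 → 0(0), carry out 1
  col 1: 6(6) + 7(7) + 1 (carry in) = 14 → E(14), carry out 0
  col 2: C(12) + 1(1) + 0 (carry in) = 13 → D(13), carry out 0
  col 3: 0(0) + 0(0) + 0 (carry in) = 0 → 0(0), carry out 0
Reading digits MSB→LSB: 0DE0
Strip leading zeros: DE0
= 0xDE0


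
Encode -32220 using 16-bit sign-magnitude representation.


Sign bit: 1 (negative)
Magnitude: 32220 = 111110111011100
= 1111110111011100


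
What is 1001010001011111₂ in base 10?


Positional values:
Bit 0: 1 × 2^0 = 1
Bit 1: 1 × 2^1 = 2
Bit 2: 1 × 2^2 = 4
Bit 3: 1 × 2^3 = 8
Bit 4: 1 × 2^4 = 16
Bit 6: 1 × 2^6 = 64
Bit 10: 1 × 2^10 = 1024
Bit 12: 1 × 2^12 = 4096
Bit 15: 1 × 2^15 = 32768
Sum = 1 + 2 + 4 + 8 + 16 + 64 + 1024 + 4096 + 32768
= 37983


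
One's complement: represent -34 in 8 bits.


Original: 00100010
Invert all bits:
  bit 0: 0 → 1
  bit 1: 0 → 1
  bit 2: 1 → 0
  bit 3: 0 → 1
  bit 4: 0 → 1
  bit 5: 0 → 1
  bit 6: 1 → 0
  bit 7: 0 → 1
= 11011101


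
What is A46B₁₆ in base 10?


Positional values:
Position 0: B × 16^0 = 11 × 1 = 11
Position 1: 6 × 16^1 = 6 × 16 = 96
Position 2: 4 × 16^2 = 4 × 256 = 1024
Position 3: A × 16^3 = 10 × 4096 = 40960
Sum = 11 + 96 + 1024 + 40960
= 42091


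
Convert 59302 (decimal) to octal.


Divide by 8 repeatedly:
59302 ÷ 8 = 7412 remainder 6
7412 ÷ 8 = 926 remainder 4
926 ÷ 8 = 115 remainder 6
115 ÷ 8 = 14 remainder 3
14 ÷ 8 = 1 remainder 6
1 ÷ 8 = 0 remainder 1
Reading remainders bottom-up:
= 0o163646


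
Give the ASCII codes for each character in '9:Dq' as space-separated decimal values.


String: '9:Dq'  (4 characters)
Per-character ASCII lookup:
  '9': digits start at 48: '9' = 48 + 9 = 57
  ':': special character: ':' = 58
  'D': uppercase starts at 65: 'D' = 65 + 3 = 68
  'q': lowercase starts at 97: 'q' = 97 + 16 = 113
= 57 58 68 113


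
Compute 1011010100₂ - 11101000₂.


Align and subtract column by column (LSB to MSB, borrowing when needed):
  1011010100
- 0011101000
  ----------
  col 0: (0 - 0 borrow-in) - 0 → 0 - 0 = 0, borrow out 0
  col 1: (0 - 0 borrow-in) - 0 → 0 - 0 = 0, borrow out 0
  col 2: (1 - 0 borrow-in) - 0 → 1 - 0 = 1, borrow out 0
  col 3: (0 - 0 borrow-in) - 1 → borrow from next column: (0+2) - 1 = 1, borrow out 1
  col 4: (1 - 1 borrow-in) - 0 → 0 - 0 = 0, borrow out 0
  col 5: (0 - 0 borrow-in) - 1 → borrow from next column: (0+2) - 1 = 1, borrow out 1
  col 6: (1 - 1 borrow-in) - 1 → borrow from next column: (0+2) - 1 = 1, borrow out 1
  col 7: (1 - 1 borrow-in) - 1 → borrow from next column: (0+2) - 1 = 1, borrow out 1
  col 8: (0 - 1 borrow-in) - 0 → borrow from next column: (-1+2) - 0 = 1, borrow out 1
  col 9: (1 - 1 borrow-in) - 0 → 0 - 0 = 0, borrow out 0
Reading bits MSB→LSB: 0111101100
Strip leading zeros: 111101100
= 111101100


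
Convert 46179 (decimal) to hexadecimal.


Divide by 16 repeatedly:
46179 ÷ 16 = 2886 remainder 3 (3)
2886 ÷ 16 = 180 remainder 6 (6)
180 ÷ 16 = 11 remainder 4 (4)
11 ÷ 16 = 0 remainder 11 (B)
Reading remainders bottom-up:
= 0xB463


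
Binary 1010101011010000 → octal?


Group into 3-bit groups: 001010101011010000
  001 = 1
  010 = 2
  101 = 5
  011 = 3
  010 = 2
  000 = 0
= 0o125320


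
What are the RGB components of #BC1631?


Hex: #BC1631
R = BC₁₆ = 188
G = 16₁₆ = 22
B = 31₁₆ = 49
= RGB(188, 22, 49)


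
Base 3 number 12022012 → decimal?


Positional values (base 3):
  2 × 3^0 = 2 × 1 = 2
  1 × 3^1 = 1 × 3 = 3
  0 × 3^2 = 0 × 9 = 0
  2 × 3^3 = 2 × 27 = 54
  2 × 3^4 = 2 × 81 = 162
  0 × 3^5 = 0 × 243 = 0
  2 × 3^6 = 2 × 729 = 1458
  1 × 3^7 = 1 × 2187 = 2187
Sum = 2 + 3 + 0 + 54 + 162 + 0 + 1458 + 2187
= 3866


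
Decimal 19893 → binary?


Divide by 2 repeatedly:
19893 ÷ 2 = 9946 remainder 1
9946 ÷ 2 = 4973 remainder 0
4973 ÷ 2 = 2486 remainder 1
2486 ÷ 2 = 1243 remainder 0
1243 ÷ 2 = 621 remainder 1
621 ÷ 2 = 310 remainder 1
310 ÷ 2 = 155 remainder 0
155 ÷ 2 = 77 remainder 1
77 ÷ 2 = 38 remainder 1
38 ÷ 2 = 19 remainder 0
19 ÷ 2 = 9 remainder 1
9 ÷ 2 = 4 remainder 1
4 ÷ 2 = 2 remainder 0
2 ÷ 2 = 1 remainder 0
1 ÷ 2 = 0 remainder 1
Reading remainders bottom-up:
= 100110110110101


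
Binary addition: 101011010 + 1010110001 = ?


Align and add column by column (LSB to MSB, carry propagating):
  00101011010
+ 01010110001
  -----------
  col 0: 0 + 1 + 0 (carry in) = 1 → bit 1, carry out 0
  col 1: 1 + 0 + 0 (carry in) = 1 → bit 1, carry out 0
  col 2: 0 + 0 + 0 (carry in) = 0 → bit 0, carry out 0
  col 3: 1 + 0 + 0 (carry in) = 1 → bit 1, carry out 0
  col 4: 1 + 1 + 0 (carry in) = 2 → bit 0, carry out 1
  col 5: 0 + 1 + 1 (carry in) = 2 → bit 0, carry out 1
  col 6: 1 + 0 + 1 (carry in) = 2 → bit 0, carry out 1
  col 7: 0 + 1 + 1 (carry in) = 2 → bit 0, carry out 1
  col 8: 1 + 0 + 1 (carry in) = 2 → bit 0, carry out 1
  col 9: 0 + 1 + 1 (carry in) = 2 → bit 0, carry out 1
  col 10: 0 + 0 + 1 (carry in) = 1 → bit 1, carry out 0
Reading bits MSB→LSB: 10000001011
Strip leading zeros: 10000001011
= 10000001011


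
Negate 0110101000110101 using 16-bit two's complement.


Original: 0110101000110101
Step 1 - Invert all bits: 1001010111001010
Step 2 - Add 1: 1001010111001010 + 1
= 1001010111001011 (represents -27189)


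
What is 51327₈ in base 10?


Positional values:
Position 0: 7 × 8^0 = 7
Position 1: 2 × 8^1 = 16
Position 2: 3 × 8^2 = 192
Position 3: 1 × 8^3 = 512
Position 4: 5 × 8^4 = 20480
Sum = 7 + 16 + 192 + 512 + 20480
= 21207


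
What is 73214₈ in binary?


Each octal digit → 3 binary bits:
  7 = 111
  3 = 011
  2 = 010
  1 = 001
  4 = 100
Concatenate: 111 011 010 001 100
= 111011010001100


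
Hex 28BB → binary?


Each hex digit → 4 binary bits:
  2 = 0010
  8 = 1000
  B = 1011
  B = 1011
Concatenate: 0010 1000 1011 1011
= 0010100010111011


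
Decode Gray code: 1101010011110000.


Gray code: 1101010011110000
MSB stays the same: 1
Each subsequent bit = prev_binary XOR current_gray:
  B[1] = 1 XOR 1 = 0
  B[2] = 0 XOR 0 = 0
  B[3] = 0 XOR 1 = 1
  B[4] = 1 XOR 0 = 1
  B[5] = 1 XOR 1 = 0
  B[6] = 0 XOR 0 = 0
  B[7] = 0 XOR 0 = 0
  B[8] = 0 XOR 1 = 1
  B[9] = 1 XOR 1 = 0
  B[10] = 0 XOR 1 = 1
  B[11] = 1 XOR 1 = 0
  B[12] = 0 XOR 0 = 0
  B[13] = 0 XOR 0 = 0
  B[14] = 0 XOR 0 = 0
  B[15] = 0 XOR 0 = 0
= 1001100010100000 (39072 decimal)


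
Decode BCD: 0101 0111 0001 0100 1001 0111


Each 4-bit group → digit:
  0101 → 5
  0111 → 7
  0001 → 1
  0100 → 4
  1001 → 9
  0111 → 7
= 571497


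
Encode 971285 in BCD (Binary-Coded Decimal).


Each digit → 4-bit binary:
  9 → 1001
  7 → 0111
  1 → 0001
  2 → 0010
  8 → 1000
  5 → 0101
= 1001 0111 0001 0010 1000 0101


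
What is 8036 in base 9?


Divide by 9 repeatedly:
8036 ÷ 9 = 892 remainder 8
892 ÷ 9 = 99 remainder 1
99 ÷ 9 = 11 remainder 0
11 ÷ 9 = 1 remainder 2
1 ÷ 9 = 0 remainder 1
Reading remainders bottom-up:
= 12018


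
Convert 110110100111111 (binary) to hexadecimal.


Group into 4-bit nibbles: 0110110100111111
  0110 = 6
  1101 = D
  0011 = 3
  1111 = F
= 0x6D3F


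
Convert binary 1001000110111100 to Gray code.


Binary: 1001000110111100
Gray code: G = B XOR (B >> 1)
B >> 1 = 0100100011011110
1001000110111100 XOR 0100100011011110:
  1 XOR 0 = 1
  0 XOR 1 = 1
  0 XOR 0 = 0
  1 XOR 0 = 1
  0 XOR 1 = 1
  0 XOR 0 = 0
  0 XOR 0 = 0
  1 XOR 0 = 1
  1 XOR 1 = 0
  0 XOR 1 = 1
  1 XOR 0 = 1
  1 XOR 1 = 0
  1 XOR 1 = 0
  1 XOR 1 = 0
  0 XOR 1 = 1
  0 XOR 0 = 0
= 1101100101100010


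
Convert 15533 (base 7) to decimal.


Positional values (base 7):
  3 × 7^0 = 3 × 1 = 3
  3 × 7^1 = 3 × 7 = 21
  5 × 7^2 = 5 × 49 = 245
  5 × 7^3 = 5 × 343 = 1715
  1 × 7^4 = 1 × 2401 = 2401
Sum = 3 + 21 + 245 + 1715 + 2401
= 4385


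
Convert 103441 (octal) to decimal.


Positional values:
Position 0: 1 × 8^0 = 1
Position 1: 4 × 8^1 = 32
Position 2: 4 × 8^2 = 256
Position 3: 3 × 8^3 = 1536
Position 4: 0 × 8^4 = 0
Position 5: 1 × 8^5 = 32768
Sum = 1 + 32 + 256 + 1536 + 0 + 32768
= 34593


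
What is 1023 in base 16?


Divide by 16 repeatedly:
1023 ÷ 16 = 63 remainder 15 (F)
63 ÷ 16 = 3 remainder 15 (F)
3 ÷ 16 = 0 remainder 3 (3)
Reading remainders bottom-up:
= 0x3FF


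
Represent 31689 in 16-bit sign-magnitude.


Sign bit: 0 (positive)
Magnitude: 31689 = 111101111001001
= 0111101111001001


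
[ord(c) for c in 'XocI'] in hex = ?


String: 'XocI'  (4 characters)
Per-character ASCII lookup:
  'X': uppercase starts at 65: 'X' = 65 + 23 = 88 → 0x58
  'o': lowercase starts at 97: 'o' = 97 + 14 = 111 → 0x6F
  'c': lowercase starts at 97: 'c' = 97 + 2 = 99 → 0x63
  'I': uppercase starts at 65: 'I' = 65 + 8 = 73 → 0x49
= 0x58 0x6F 0x63 0x49


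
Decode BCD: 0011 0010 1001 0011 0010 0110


Each 4-bit group → digit:
  0011 → 3
  0010 → 2
  1001 → 9
  0011 → 3
  0010 → 2
  0110 → 6
= 329326


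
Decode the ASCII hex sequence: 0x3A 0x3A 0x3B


Codes (hex): 0x3A 0x3A 0x3B
Per-code ASCII lookup:
  0x3A = 58  (special character) → ':'
  0x3A = 58  (special character) → ':'
  0x3B = 59  (special character) → ';'
= '::;'


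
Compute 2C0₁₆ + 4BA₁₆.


Align and add column by column (LSB to MSB, each column mod 16 with carry):
  02C0
+ 04BA
  ----
  col 0: 0(0) + A(10) + 0 (carry in) = 10 → A(10), carry out 0
  col 1: C(12) + B(11) + 0 (carry in) = 23 → 7(7), carry out 1
  col 2: 2(2) + 4(4) + 1 (carry in) = 7 → 7(7), carry out 0
  col 3: 0(0) + 0(0) + 0 (carry in) = 0 → 0(0), carry out 0
Reading digits MSB→LSB: 077A
Strip leading zeros: 77A
= 0x77A


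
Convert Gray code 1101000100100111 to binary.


Gray code: 1101000100100111
MSB stays the same: 1
Each subsequent bit = prev_binary XOR current_gray:
  B[1] = 1 XOR 1 = 0
  B[2] = 0 XOR 0 = 0
  B[3] = 0 XOR 1 = 1
  B[4] = 1 XOR 0 = 1
  B[5] = 1 XOR 0 = 1
  B[6] = 1 XOR 0 = 1
  B[7] = 1 XOR 1 = 0
  B[8] = 0 XOR 0 = 0
  B[9] = 0 XOR 0 = 0
  B[10] = 0 XOR 1 = 1
  B[11] = 1 XOR 0 = 1
  B[12] = 1 XOR 0 = 1
  B[13] = 1 XOR 1 = 0
  B[14] = 0 XOR 1 = 1
  B[15] = 1 XOR 1 = 0
= 1001111000111010 (40506 decimal)


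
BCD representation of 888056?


Each digit → 4-bit binary:
  8 → 1000
  8 → 1000
  8 → 1000
  0 → 0000
  5 → 0101
  6 → 0110
= 1000 1000 1000 0000 0101 0110


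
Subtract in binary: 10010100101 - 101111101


Align and subtract column by column (LSB to MSB, borrowing when needed):
  10010100101
- 00101111101
  -----------
  col 0: (1 - 0 borrow-in) - 1 → 1 - 1 = 0, borrow out 0
  col 1: (0 - 0 borrow-in) - 0 → 0 - 0 = 0, borrow out 0
  col 2: (1 - 0 borrow-in) - 1 → 1 - 1 = 0, borrow out 0
  col 3: (0 - 0 borrow-in) - 1 → borrow from next column: (0+2) - 1 = 1, borrow out 1
  col 4: (0 - 1 borrow-in) - 1 → borrow from next column: (-1+2) - 1 = 0, borrow out 1
  col 5: (1 - 1 borrow-in) - 1 → borrow from next column: (0+2) - 1 = 1, borrow out 1
  col 6: (0 - 1 borrow-in) - 1 → borrow from next column: (-1+2) - 1 = 0, borrow out 1
  col 7: (1 - 1 borrow-in) - 0 → 0 - 0 = 0, borrow out 0
  col 8: (0 - 0 borrow-in) - 1 → borrow from next column: (0+2) - 1 = 1, borrow out 1
  col 9: (0 - 1 borrow-in) - 0 → borrow from next column: (-1+2) - 0 = 1, borrow out 1
  col 10: (1 - 1 borrow-in) - 0 → 0 - 0 = 0, borrow out 0
Reading bits MSB→LSB: 01100101000
Strip leading zeros: 1100101000
= 1100101000


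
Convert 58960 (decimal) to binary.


Divide by 2 repeatedly:
58960 ÷ 2 = 29480 remainder 0
29480 ÷ 2 = 14740 remainder 0
14740 ÷ 2 = 7370 remainder 0
7370 ÷ 2 = 3685 remainder 0
3685 ÷ 2 = 1842 remainder 1
1842 ÷ 2 = 921 remainder 0
921 ÷ 2 = 460 remainder 1
460 ÷ 2 = 230 remainder 0
230 ÷ 2 = 115 remainder 0
115 ÷ 2 = 57 remainder 1
57 ÷ 2 = 28 remainder 1
28 ÷ 2 = 14 remainder 0
14 ÷ 2 = 7 remainder 0
7 ÷ 2 = 3 remainder 1
3 ÷ 2 = 1 remainder 1
1 ÷ 2 = 0 remainder 1
Reading remainders bottom-up:
= 1110011001010000


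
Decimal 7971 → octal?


Divide by 8 repeatedly:
7971 ÷ 8 = 996 remainder 3
996 ÷ 8 = 124 remainder 4
124 ÷ 8 = 15 remainder 4
15 ÷ 8 = 1 remainder 7
1 ÷ 8 = 0 remainder 1
Reading remainders bottom-up:
= 0o17443


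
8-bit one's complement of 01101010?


Original: 01101010
Invert all bits:
  bit 0: 0 → 1
  bit 1: 1 → 0
  bit 2: 1 → 0
  bit 3: 0 → 1
  bit 4: 1 → 0
  bit 5: 0 → 1
  bit 6: 1 → 0
  bit 7: 0 → 1
= 10010101


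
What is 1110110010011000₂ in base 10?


Positional values:
Bit 3: 1 × 2^3 = 8
Bit 4: 1 × 2^4 = 16
Bit 7: 1 × 2^7 = 128
Bit 10: 1 × 2^10 = 1024
Bit 11: 1 × 2^11 = 2048
Bit 13: 1 × 2^13 = 8192
Bit 14: 1 × 2^14 = 16384
Bit 15: 1 × 2^15 = 32768
Sum = 8 + 16 + 128 + 1024 + 2048 + 8192 + 16384 + 32768
= 60568


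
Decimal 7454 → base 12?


Divide by 12 repeatedly:
7454 ÷ 12 = 621 remainder 2
621 ÷ 12 = 51 remainder 9
51 ÷ 12 = 4 remainder 3
4 ÷ 12 = 0 remainder 4
Reading remainders bottom-up:
= 4392


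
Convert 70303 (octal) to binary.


Each octal digit → 3 binary bits:
  7 = 111
  0 = 000
  3 = 011
  0 = 000
  3 = 011
Concatenate: 111 000 011 000 011
= 111000011000011


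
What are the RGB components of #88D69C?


Hex: #88D69C
R = 88₁₆ = 136
G = D6₁₆ = 214
B = 9C₁₆ = 156
= RGB(136, 214, 156)


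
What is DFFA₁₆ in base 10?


Positional values:
Position 0: A × 16^0 = 10 × 1 = 10
Position 1: F × 16^1 = 15 × 16 = 240
Position 2: F × 16^2 = 15 × 256 = 3840
Position 3: D × 16^3 = 13 × 4096 = 53248
Sum = 10 + 240 + 3840 + 53248
= 57338


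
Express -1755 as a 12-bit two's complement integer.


Original: 011011011011
Step 1 - Invert all bits: 100100100100
Step 2 - Add 1: 100100100100 + 1
= 100100100101 (represents -1755)


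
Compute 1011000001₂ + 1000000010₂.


Align and add column by column (LSB to MSB, carry propagating):
  01011000001
+ 01000000010
  -----------
  col 0: 1 + 0 + 0 (carry in) = 1 → bit 1, carry out 0
  col 1: 0 + 1 + 0 (carry in) = 1 → bit 1, carry out 0
  col 2: 0 + 0 + 0 (carry in) = 0 → bit 0, carry out 0
  col 3: 0 + 0 + 0 (carry in) = 0 → bit 0, carry out 0
  col 4: 0 + 0 + 0 (carry in) = 0 → bit 0, carry out 0
  col 5: 0 + 0 + 0 (carry in) = 0 → bit 0, carry out 0
  col 6: 1 + 0 + 0 (carry in) = 1 → bit 1, carry out 0
  col 7: 1 + 0 + 0 (carry in) = 1 → bit 1, carry out 0
  col 8: 0 + 0 + 0 (carry in) = 0 → bit 0, carry out 0
  col 9: 1 + 1 + 0 (carry in) = 2 → bit 0, carry out 1
  col 10: 0 + 0 + 1 (carry in) = 1 → bit 1, carry out 0
Reading bits MSB→LSB: 10011000011
Strip leading zeros: 10011000011
= 10011000011


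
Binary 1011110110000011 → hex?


Group into 4-bit nibbles: 1011110110000011
  1011 = B
  1101 = D
  1000 = 8
  0011 = 3
= 0xBD83


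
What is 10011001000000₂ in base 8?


Group into 3-bit groups: 010011001000000
  010 = 2
  011 = 3
  001 = 1
  000 = 0
  000 = 0
= 0o23100


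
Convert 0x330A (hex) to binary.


Each hex digit → 4 binary bits:
  3 = 0011
  3 = 0011
  0 = 0000
  A = 1010
Concatenate: 0011 0011 0000 1010
= 0011001100001010


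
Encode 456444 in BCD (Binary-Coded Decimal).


Each digit → 4-bit binary:
  4 → 0100
  5 → 0101
  6 → 0110
  4 → 0100
  4 → 0100
  4 → 0100
= 0100 0101 0110 0100 0100 0100


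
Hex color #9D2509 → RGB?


Hex: #9D2509
R = 9D₁₆ = 157
G = 25₁₆ = 37
B = 09₁₆ = 9
= RGB(157, 37, 9)


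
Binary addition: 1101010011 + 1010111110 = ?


Align and add column by column (LSB to MSB, carry propagating):
  01101010011
+ 01010111110
  -----------
  col 0: 1 + 0 + 0 (carry in) = 1 → bit 1, carry out 0
  col 1: 1 + 1 + 0 (carry in) = 2 → bit 0, carry out 1
  col 2: 0 + 1 + 1 (carry in) = 2 → bit 0, carry out 1
  col 3: 0 + 1 + 1 (carry in) = 2 → bit 0, carry out 1
  col 4: 1 + 1 + 1 (carry in) = 3 → bit 1, carry out 1
  col 5: 0 + 1 + 1 (carry in) = 2 → bit 0, carry out 1
  col 6: 1 + 0 + 1 (carry in) = 2 → bit 0, carry out 1
  col 7: 0 + 1 + 1 (carry in) = 2 → bit 0, carry out 1
  col 8: 1 + 0 + 1 (carry in) = 2 → bit 0, carry out 1
  col 9: 1 + 1 + 1 (carry in) = 3 → bit 1, carry out 1
  col 10: 0 + 0 + 1 (carry in) = 1 → bit 1, carry out 0
Reading bits MSB→LSB: 11000010001
Strip leading zeros: 11000010001
= 11000010001


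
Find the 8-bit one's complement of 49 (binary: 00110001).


Original: 00110001
Invert all bits:
  bit 0: 0 → 1
  bit 1: 0 → 1
  bit 2: 1 → 0
  bit 3: 1 → 0
  bit 4: 0 → 1
  bit 5: 0 → 1
  bit 6: 0 → 1
  bit 7: 1 → 0
= 11001110


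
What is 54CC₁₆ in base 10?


Positional values:
Position 0: C × 16^0 = 12 × 1 = 12
Position 1: C × 16^1 = 12 × 16 = 192
Position 2: 4 × 16^2 = 4 × 256 = 1024
Position 3: 5 × 16^3 = 5 × 4096 = 20480
Sum = 12 + 192 + 1024 + 20480
= 21708


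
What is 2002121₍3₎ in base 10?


Positional values (base 3):
  1 × 3^0 = 1 × 1 = 1
  2 × 3^1 = 2 × 3 = 6
  1 × 3^2 = 1 × 9 = 9
  2 × 3^3 = 2 × 27 = 54
  0 × 3^4 = 0 × 81 = 0
  0 × 3^5 = 0 × 243 = 0
  2 × 3^6 = 2 × 729 = 1458
Sum = 1 + 6 + 9 + 54 + 0 + 0 + 1458
= 1528


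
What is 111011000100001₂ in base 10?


Positional values:
Bit 0: 1 × 2^0 = 1
Bit 5: 1 × 2^5 = 32
Bit 9: 1 × 2^9 = 512
Bit 10: 1 × 2^10 = 1024
Bit 12: 1 × 2^12 = 4096
Bit 13: 1 × 2^13 = 8192
Bit 14: 1 × 2^14 = 16384
Sum = 1 + 32 + 512 + 1024 + 4096 + 8192 + 16384
= 30241


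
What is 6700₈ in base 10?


Positional values:
Position 0: 0 × 8^0 = 0
Position 1: 0 × 8^1 = 0
Position 2: 7 × 8^2 = 448
Position 3: 6 × 8^3 = 3072
Sum = 0 + 0 + 448 + 3072
= 3520


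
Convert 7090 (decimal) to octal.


Divide by 8 repeatedly:
7090 ÷ 8 = 886 remainder 2
886 ÷ 8 = 110 remainder 6
110 ÷ 8 = 13 remainder 6
13 ÷ 8 = 1 remainder 5
1 ÷ 8 = 0 remainder 1
Reading remainders bottom-up:
= 0o15662


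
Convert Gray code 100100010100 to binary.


Gray code: 100100010100
MSB stays the same: 1
Each subsequent bit = prev_binary XOR current_gray:
  B[1] = 1 XOR 0 = 1
  B[2] = 1 XOR 0 = 1
  B[3] = 1 XOR 1 = 0
  B[4] = 0 XOR 0 = 0
  B[5] = 0 XOR 0 = 0
  B[6] = 0 XOR 0 = 0
  B[7] = 0 XOR 1 = 1
  B[8] = 1 XOR 0 = 1
  B[9] = 1 XOR 1 = 0
  B[10] = 0 XOR 0 = 0
  B[11] = 0 XOR 0 = 0
= 111000011000 (3608 decimal)


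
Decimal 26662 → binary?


Divide by 2 repeatedly:
26662 ÷ 2 = 13331 remainder 0
13331 ÷ 2 = 6665 remainder 1
6665 ÷ 2 = 3332 remainder 1
3332 ÷ 2 = 1666 remainder 0
1666 ÷ 2 = 833 remainder 0
833 ÷ 2 = 416 remainder 1
416 ÷ 2 = 208 remainder 0
208 ÷ 2 = 104 remainder 0
104 ÷ 2 = 52 remainder 0
52 ÷ 2 = 26 remainder 0
26 ÷ 2 = 13 remainder 0
13 ÷ 2 = 6 remainder 1
6 ÷ 2 = 3 remainder 0
3 ÷ 2 = 1 remainder 1
1 ÷ 2 = 0 remainder 1
Reading remainders bottom-up:
= 110100000100110


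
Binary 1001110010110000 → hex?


Group into 4-bit nibbles: 1001110010110000
  1001 = 9
  1100 = C
  1011 = B
  0000 = 0
= 0x9CB0


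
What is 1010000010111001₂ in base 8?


Group into 3-bit groups: 001010000010111001
  001 = 1
  010 = 2
  000 = 0
  010 = 2
  111 = 7
  001 = 1
= 0o120271


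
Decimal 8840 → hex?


Divide by 16 repeatedly:
8840 ÷ 16 = 552 remainder 8 (8)
552 ÷ 16 = 34 remainder 8 (8)
34 ÷ 16 = 2 remainder 2 (2)
2 ÷ 16 = 0 remainder 2 (2)
Reading remainders bottom-up:
= 0x2288


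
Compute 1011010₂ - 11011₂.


Align and subtract column by column (LSB to MSB, borrowing when needed):
  1011010
- 0011011
  -------
  col 0: (0 - 0 borrow-in) - 1 → borrow from next column: (0+2) - 1 = 1, borrow out 1
  col 1: (1 - 1 borrow-in) - 1 → borrow from next column: (0+2) - 1 = 1, borrow out 1
  col 2: (0 - 1 borrow-in) - 0 → borrow from next column: (-1+2) - 0 = 1, borrow out 1
  col 3: (1 - 1 borrow-in) - 1 → borrow from next column: (0+2) - 1 = 1, borrow out 1
  col 4: (1 - 1 borrow-in) - 1 → borrow from next column: (0+2) - 1 = 1, borrow out 1
  col 5: (0 - 1 borrow-in) - 0 → borrow from next column: (-1+2) - 0 = 1, borrow out 1
  col 6: (1 - 1 borrow-in) - 0 → 0 - 0 = 0, borrow out 0
Reading bits MSB→LSB: 0111111
Strip leading zeros: 111111
= 111111


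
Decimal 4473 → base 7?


Divide by 7 repeatedly:
4473 ÷ 7 = 639 remainder 0
639 ÷ 7 = 91 remainder 2
91 ÷ 7 = 13 remainder 0
13 ÷ 7 = 1 remainder 6
1 ÷ 7 = 0 remainder 1
Reading remainders bottom-up:
= 16020


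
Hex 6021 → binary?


Each hex digit → 4 binary bits:
  6 = 0110
  0 = 0000
  2 = 0010
  1 = 0001
Concatenate: 0110 0000 0010 0001
= 0110000000100001


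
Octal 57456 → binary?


Each octal digit → 3 binary bits:
  5 = 101
  7 = 111
  4 = 100
  5 = 101
  6 = 110
Concatenate: 101 111 100 101 110
= 101111100101110


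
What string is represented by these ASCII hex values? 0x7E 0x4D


Codes (hex): 0x7E 0x4D
Per-code ASCII lookup:
  0x7E = 126  (special character) → '~'
  0x4D = 77  (range 65-90: uppercase, 77 - 65 = 12) → 'M'
= '~M'


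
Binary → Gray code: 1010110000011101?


Binary: 1010110000011101
Gray code: G = B XOR (B >> 1)
B >> 1 = 0101011000001110
1010110000011101 XOR 0101011000001110:
  1 XOR 0 = 1
  0 XOR 1 = 1
  1 XOR 0 = 1
  0 XOR 1 = 1
  1 XOR 0 = 1
  1 XOR 1 = 0
  0 XOR 1 = 1
  0 XOR 0 = 0
  0 XOR 0 = 0
  0 XOR 0 = 0
  0 XOR 0 = 0
  1 XOR 0 = 1
  1 XOR 1 = 0
  1 XOR 1 = 0
  0 XOR 1 = 1
  1 XOR 0 = 1
= 1111101000010011


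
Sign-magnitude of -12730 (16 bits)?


Sign bit: 1 (negative)
Magnitude: 12730 = 011000110111010
= 1011000110111010


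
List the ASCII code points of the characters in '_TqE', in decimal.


String: '_TqE'  (4 characters)
Per-character ASCII lookup:
  '_': special character: '_' = 95
  'T': uppercase starts at 65: 'T' = 65 + 19 = 84
  'q': lowercase starts at 97: 'q' = 97 + 16 = 113
  'E': uppercase starts at 65: 'E' = 65 + 4 = 69
= 95 84 113 69


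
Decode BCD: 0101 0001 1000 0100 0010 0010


Each 4-bit group → digit:
  0101 → 5
  0001 → 1
  1000 → 8
  0100 → 4
  0010 → 2
  0010 → 2
= 518422


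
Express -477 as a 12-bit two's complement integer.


Original: 000111011101
Step 1 - Invert all bits: 111000100010
Step 2 - Add 1: 111000100010 + 1
= 111000100011 (represents -477)


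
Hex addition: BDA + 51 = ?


Align and add column by column (LSB to MSB, each column mod 16 with carry):
  0BDA
+ 0051
  ----
  col 0: A(10) + 1(1) + 0 (carry in) = 11 → B(11), carry out 0
  col 1: D(13) + 5(5) + 0 (carry in) = 18 → 2(2), carry out 1
  col 2: B(11) + 0(0) + 1 (carry in) = 12 → C(12), carry out 0
  col 3: 0(0) + 0(0) + 0 (carry in) = 0 → 0(0), carry out 0
Reading digits MSB→LSB: 0C2B
Strip leading zeros: C2B
= 0xC2B


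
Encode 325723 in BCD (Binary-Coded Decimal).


Each digit → 4-bit binary:
  3 → 0011
  2 → 0010
  5 → 0101
  7 → 0111
  2 → 0010
  3 → 0011
= 0011 0010 0101 0111 0010 0011


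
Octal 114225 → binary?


Each octal digit → 3 binary bits:
  1 = 001
  1 = 001
  4 = 100
  2 = 010
  2 = 010
  5 = 101
Concatenate: 001 001 100 010 010 101
= 001001100010010101


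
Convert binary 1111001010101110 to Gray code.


Binary: 1111001010101110
Gray code: G = B XOR (B >> 1)
B >> 1 = 0111100101010111
1111001010101110 XOR 0111100101010111:
  1 XOR 0 = 1
  1 XOR 1 = 0
  1 XOR 1 = 0
  1 XOR 1 = 0
  0 XOR 1 = 1
  0 XOR 0 = 0
  1 XOR 0 = 1
  0 XOR 1 = 1
  1 XOR 0 = 1
  0 XOR 1 = 1
  1 XOR 0 = 1
  0 XOR 1 = 1
  1 XOR 0 = 1
  1 XOR 1 = 0
  1 XOR 1 = 0
  0 XOR 1 = 1
= 1000101111111001


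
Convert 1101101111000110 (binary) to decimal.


Positional values:
Bit 1: 1 × 2^1 = 2
Bit 2: 1 × 2^2 = 4
Bit 6: 1 × 2^6 = 64
Bit 7: 1 × 2^7 = 128
Bit 8: 1 × 2^8 = 256
Bit 9: 1 × 2^9 = 512
Bit 11: 1 × 2^11 = 2048
Bit 12: 1 × 2^12 = 4096
Bit 14: 1 × 2^14 = 16384
Bit 15: 1 × 2^15 = 32768
Sum = 2 + 4 + 64 + 128 + 256 + 512 + 2048 + 4096 + 16384 + 32768
= 56262


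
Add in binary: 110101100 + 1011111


Align and add column by column (LSB to MSB, carry propagating):
  0110101100
+ 0001011111
  ----------
  col 0: 0 + 1 + 0 (carry in) = 1 → bit 1, carry out 0
  col 1: 0 + 1 + 0 (carry in) = 1 → bit 1, carry out 0
  col 2: 1 + 1 + 0 (carry in) = 2 → bit 0, carry out 1
  col 3: 1 + 1 + 1 (carry in) = 3 → bit 1, carry out 1
  col 4: 0 + 1 + 1 (carry in) = 2 → bit 0, carry out 1
  col 5: 1 + 0 + 1 (carry in) = 2 → bit 0, carry out 1
  col 6: 0 + 1 + 1 (carry in) = 2 → bit 0, carry out 1
  col 7: 1 + 0 + 1 (carry in) = 2 → bit 0, carry out 1
  col 8: 1 + 0 + 1 (carry in) = 2 → bit 0, carry out 1
  col 9: 0 + 0 + 1 (carry in) = 1 → bit 1, carry out 0
Reading bits MSB→LSB: 1000001011
Strip leading zeros: 1000001011
= 1000001011


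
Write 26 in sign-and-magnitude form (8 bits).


Sign bit: 0 (positive)
Magnitude: 26 = 0011010
= 00011010


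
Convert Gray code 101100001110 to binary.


Gray code: 101100001110
MSB stays the same: 1
Each subsequent bit = prev_binary XOR current_gray:
  B[1] = 1 XOR 0 = 1
  B[2] = 1 XOR 1 = 0
  B[3] = 0 XOR 1 = 1
  B[4] = 1 XOR 0 = 1
  B[5] = 1 XOR 0 = 1
  B[6] = 1 XOR 0 = 1
  B[7] = 1 XOR 0 = 1
  B[8] = 1 XOR 1 = 0
  B[9] = 0 XOR 1 = 1
  B[10] = 1 XOR 1 = 0
  B[11] = 0 XOR 0 = 0
= 110111110100 (3572 decimal)


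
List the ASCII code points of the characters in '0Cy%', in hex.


String: '0Cy%'  (4 characters)
Per-character ASCII lookup:
  '0': digits start at 48: '0' = 48 + 0 = 48 → 0x30
  'C': uppercase starts at 65: 'C' = 65 + 2 = 67 → 0x43
  'y': lowercase starts at 97: 'y' = 97 + 24 = 121 → 0x79
  '%': special character: '%' = 37 → 0x25
= 0x30 0x43 0x79 0x25


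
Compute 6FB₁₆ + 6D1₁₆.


Align and add column by column (LSB to MSB, each column mod 16 with carry):
  06FB
+ 06D1
  ----
  col 0: B(11) + 1(1) + 0 (carry in) = 12 → C(12), carry out 0
  col 1: F(15) + D(13) + 0 (carry in) = 28 → C(12), carry out 1
  col 2: 6(6) + 6(6) + 1 (carry in) = 13 → D(13), carry out 0
  col 3: 0(0) + 0(0) + 0 (carry in) = 0 → 0(0), carry out 0
Reading digits MSB→LSB: 0DCC
Strip leading zeros: DCC
= 0xDCC


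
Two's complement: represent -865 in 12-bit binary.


Original: 001101100001
Step 1 - Invert all bits: 110010011110
Step 2 - Add 1: 110010011110 + 1
= 110010011111 (represents -865)


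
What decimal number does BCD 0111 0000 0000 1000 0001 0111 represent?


Each 4-bit group → digit:
  0111 → 7
  0000 → 0
  0000 → 0
  1000 → 8
  0001 → 1
  0111 → 7
= 700817


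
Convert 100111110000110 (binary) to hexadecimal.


Group into 4-bit nibbles: 0100111110000110
  0100 = 4
  1111 = F
  1000 = 8
  0110 = 6
= 0x4F86


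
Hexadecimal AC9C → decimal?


Positional values:
Position 0: C × 16^0 = 12 × 1 = 12
Position 1: 9 × 16^1 = 9 × 16 = 144
Position 2: C × 16^2 = 12 × 256 = 3072
Position 3: A × 16^3 = 10 × 4096 = 40960
Sum = 12 + 144 + 3072 + 40960
= 44188


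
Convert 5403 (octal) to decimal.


Positional values:
Position 0: 3 × 8^0 = 3
Position 1: 0 × 8^1 = 0
Position 2: 4 × 8^2 = 256
Position 3: 5 × 8^3 = 2560
Sum = 3 + 0 + 256 + 2560
= 2819


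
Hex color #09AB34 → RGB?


Hex: #09AB34
R = 09₁₆ = 9
G = AB₁₆ = 171
B = 34₁₆ = 52
= RGB(9, 171, 52)


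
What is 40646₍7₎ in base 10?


Positional values (base 7):
  6 × 7^0 = 6 × 1 = 6
  4 × 7^1 = 4 × 7 = 28
  6 × 7^2 = 6 × 49 = 294
  0 × 7^3 = 0 × 343 = 0
  4 × 7^4 = 4 × 2401 = 9604
Sum = 6 + 28 + 294 + 0 + 9604
= 9932


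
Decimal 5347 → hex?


Divide by 16 repeatedly:
5347 ÷ 16 = 334 remainder 3 (3)
334 ÷ 16 = 20 remainder 14 (E)
20 ÷ 16 = 1 remainder 4 (4)
1 ÷ 16 = 0 remainder 1 (1)
Reading remainders bottom-up:
= 0x14E3


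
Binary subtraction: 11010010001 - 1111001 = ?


Align and subtract column by column (LSB to MSB, borrowing when needed):
  11010010001
- 00001111001
  -----------
  col 0: (1 - 0 borrow-in) - 1 → 1 - 1 = 0, borrow out 0
  col 1: (0 - 0 borrow-in) - 0 → 0 - 0 = 0, borrow out 0
  col 2: (0 - 0 borrow-in) - 0 → 0 - 0 = 0, borrow out 0
  col 3: (0 - 0 borrow-in) - 1 → borrow from next column: (0+2) - 1 = 1, borrow out 1
  col 4: (1 - 1 borrow-in) - 1 → borrow from next column: (0+2) - 1 = 1, borrow out 1
  col 5: (0 - 1 borrow-in) - 1 → borrow from next column: (-1+2) - 1 = 0, borrow out 1
  col 6: (0 - 1 borrow-in) - 1 → borrow from next column: (-1+2) - 1 = 0, borrow out 1
  col 7: (1 - 1 borrow-in) - 0 → 0 - 0 = 0, borrow out 0
  col 8: (0 - 0 borrow-in) - 0 → 0 - 0 = 0, borrow out 0
  col 9: (1 - 0 borrow-in) - 0 → 1 - 0 = 1, borrow out 0
  col 10: (1 - 0 borrow-in) - 0 → 1 - 0 = 1, borrow out 0
Reading bits MSB→LSB: 11000011000
Strip leading zeros: 11000011000
= 11000011000


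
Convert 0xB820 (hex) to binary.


Each hex digit → 4 binary bits:
  B = 1011
  8 = 1000
  2 = 0010
  0 = 0000
Concatenate: 1011 1000 0010 0000
= 1011100000100000


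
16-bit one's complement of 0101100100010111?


Original: 0101100100010111
Invert all bits:
  bit 0: 0 → 1
  bit 1: 1 → 0
  bit 2: 0 → 1
  bit 3: 1 → 0
  bit 4: 1 → 0
  bit 5: 0 → 1
  bit 6: 0 → 1
  bit 7: 1 → 0
  bit 8: 0 → 1
  bit 9: 0 → 1
  bit 10: 0 → 1
  bit 11: 1 → 0
  bit 12: 0 → 1
  bit 13: 1 → 0
  bit 14: 1 → 0
  bit 15: 1 → 0
= 1010011011101000


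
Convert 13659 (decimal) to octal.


Divide by 8 repeatedly:
13659 ÷ 8 = 1707 remainder 3
1707 ÷ 8 = 213 remainder 3
213 ÷ 8 = 26 remainder 5
26 ÷ 8 = 3 remainder 2
3 ÷ 8 = 0 remainder 3
Reading remainders bottom-up:
= 0o32533


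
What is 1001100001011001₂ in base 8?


Group into 3-bit groups: 001001100001011001
  001 = 1
  001 = 1
  100 = 4
  001 = 1
  011 = 3
  001 = 1
= 0o114131


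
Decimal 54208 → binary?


Divide by 2 repeatedly:
54208 ÷ 2 = 27104 remainder 0
27104 ÷ 2 = 13552 remainder 0
13552 ÷ 2 = 6776 remainder 0
6776 ÷ 2 = 3388 remainder 0
3388 ÷ 2 = 1694 remainder 0
1694 ÷ 2 = 847 remainder 0
847 ÷ 2 = 423 remainder 1
423 ÷ 2 = 211 remainder 1
211 ÷ 2 = 105 remainder 1
105 ÷ 2 = 52 remainder 1
52 ÷ 2 = 26 remainder 0
26 ÷ 2 = 13 remainder 0
13 ÷ 2 = 6 remainder 1
6 ÷ 2 = 3 remainder 0
3 ÷ 2 = 1 remainder 1
1 ÷ 2 = 0 remainder 1
Reading remainders bottom-up:
= 1101001111000000


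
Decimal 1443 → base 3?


Divide by 3 repeatedly:
1443 ÷ 3 = 481 remainder 0
481 ÷ 3 = 160 remainder 1
160 ÷ 3 = 53 remainder 1
53 ÷ 3 = 17 remainder 2
17 ÷ 3 = 5 remainder 2
5 ÷ 3 = 1 remainder 2
1 ÷ 3 = 0 remainder 1
Reading remainders bottom-up:
= 1222110


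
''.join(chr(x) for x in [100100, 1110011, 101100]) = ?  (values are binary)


Codes (binary): 100100 1110011 101100
Per-code ASCII lookup:
  100100 = 36  (special character) → '$'
  1110011 = 115  (range 97-122: lowercase, 115 - 97 = 18) → 's'
  101100 = 44  (special character) → ','
= '$s,'


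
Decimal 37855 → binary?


Divide by 2 repeatedly:
37855 ÷ 2 = 18927 remainder 1
18927 ÷ 2 = 9463 remainder 1
9463 ÷ 2 = 4731 remainder 1
4731 ÷ 2 = 2365 remainder 1
2365 ÷ 2 = 1182 remainder 1
1182 ÷ 2 = 591 remainder 0
591 ÷ 2 = 295 remainder 1
295 ÷ 2 = 147 remainder 1
147 ÷ 2 = 73 remainder 1
73 ÷ 2 = 36 remainder 1
36 ÷ 2 = 18 remainder 0
18 ÷ 2 = 9 remainder 0
9 ÷ 2 = 4 remainder 1
4 ÷ 2 = 2 remainder 0
2 ÷ 2 = 1 remainder 0
1 ÷ 2 = 0 remainder 1
Reading remainders bottom-up:
= 1001001111011111


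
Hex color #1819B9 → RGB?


Hex: #1819B9
R = 18₁₆ = 24
G = 19₁₆ = 25
B = B9₁₆ = 185
= RGB(24, 25, 185)


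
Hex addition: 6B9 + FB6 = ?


Align and add column by column (LSB to MSB, each column mod 16 with carry):
  06B9
+ 0FB6
  ----
  col 0: 9(9) + 6(6) + 0 (carry in) = 15 → F(15), carry out 0
  col 1: B(11) + B(11) + 0 (carry in) = 22 → 6(6), carry out 1
  col 2: 6(6) + F(15) + 1 (carry in) = 22 → 6(6), carry out 1
  col 3: 0(0) + 0(0) + 1 (carry in) = 1 → 1(1), carry out 0
Reading digits MSB→LSB: 166F
Strip leading zeros: 166F
= 0x166F


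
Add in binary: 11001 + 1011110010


Align and add column by column (LSB to MSB, carry propagating):
  00000011001
+ 01011110010
  -----------
  col 0: 1 + 0 + 0 (carry in) = 1 → bit 1, carry out 0
  col 1: 0 + 1 + 0 (carry in) = 1 → bit 1, carry out 0
  col 2: 0 + 0 + 0 (carry in) = 0 → bit 0, carry out 0
  col 3: 1 + 0 + 0 (carry in) = 1 → bit 1, carry out 0
  col 4: 1 + 1 + 0 (carry in) = 2 → bit 0, carry out 1
  col 5: 0 + 1 + 1 (carry in) = 2 → bit 0, carry out 1
  col 6: 0 + 1 + 1 (carry in) = 2 → bit 0, carry out 1
  col 7: 0 + 1 + 1 (carry in) = 2 → bit 0, carry out 1
  col 8: 0 + 0 + 1 (carry in) = 1 → bit 1, carry out 0
  col 9: 0 + 1 + 0 (carry in) = 1 → bit 1, carry out 0
  col 10: 0 + 0 + 0 (carry in) = 0 → bit 0, carry out 0
Reading bits MSB→LSB: 01100001011
Strip leading zeros: 1100001011
= 1100001011


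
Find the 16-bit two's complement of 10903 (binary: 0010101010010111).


Original: 0010101010010111
Step 1 - Invert all bits: 1101010101101000
Step 2 - Add 1: 1101010101101000 + 1
= 1101010101101001 (represents -10903)


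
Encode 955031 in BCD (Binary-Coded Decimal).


Each digit → 4-bit binary:
  9 → 1001
  5 → 0101
  5 → 0101
  0 → 0000
  3 → 0011
  1 → 0001
= 1001 0101 0101 0000 0011 0001


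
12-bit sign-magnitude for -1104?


Sign bit: 1 (negative)
Magnitude: 1104 = 10001010000
= 110001010000


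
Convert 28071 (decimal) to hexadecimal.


Divide by 16 repeatedly:
28071 ÷ 16 = 1754 remainder 7 (7)
1754 ÷ 16 = 109 remainder 10 (A)
109 ÷ 16 = 6 remainder 13 (D)
6 ÷ 16 = 0 remainder 6 (6)
Reading remainders bottom-up:
= 0x6DA7


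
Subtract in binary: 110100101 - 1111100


Align and subtract column by column (LSB to MSB, borrowing when needed):
  110100101
- 001111100
  ---------
  col 0: (1 - 0 borrow-in) - 0 → 1 - 0 = 1, borrow out 0
  col 1: (0 - 0 borrow-in) - 0 → 0 - 0 = 0, borrow out 0
  col 2: (1 - 0 borrow-in) - 1 → 1 - 1 = 0, borrow out 0
  col 3: (0 - 0 borrow-in) - 1 → borrow from next column: (0+2) - 1 = 1, borrow out 1
  col 4: (0 - 1 borrow-in) - 1 → borrow from next column: (-1+2) - 1 = 0, borrow out 1
  col 5: (1 - 1 borrow-in) - 1 → borrow from next column: (0+2) - 1 = 1, borrow out 1
  col 6: (0 - 1 borrow-in) - 1 → borrow from next column: (-1+2) - 1 = 0, borrow out 1
  col 7: (1 - 1 borrow-in) - 0 → 0 - 0 = 0, borrow out 0
  col 8: (1 - 0 borrow-in) - 0 → 1 - 0 = 1, borrow out 0
Reading bits MSB→LSB: 100101001
Strip leading zeros: 100101001
= 100101001


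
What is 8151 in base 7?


Divide by 7 repeatedly:
8151 ÷ 7 = 1164 remainder 3
1164 ÷ 7 = 166 remainder 2
166 ÷ 7 = 23 remainder 5
23 ÷ 7 = 3 remainder 2
3 ÷ 7 = 0 remainder 3
Reading remainders bottom-up:
= 32523


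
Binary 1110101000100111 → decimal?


Positional values:
Bit 0: 1 × 2^0 = 1
Bit 1: 1 × 2^1 = 2
Bit 2: 1 × 2^2 = 4
Bit 5: 1 × 2^5 = 32
Bit 9: 1 × 2^9 = 512
Bit 11: 1 × 2^11 = 2048
Bit 13: 1 × 2^13 = 8192
Bit 14: 1 × 2^14 = 16384
Bit 15: 1 × 2^15 = 32768
Sum = 1 + 2 + 4 + 32 + 512 + 2048 + 8192 + 16384 + 32768
= 59943


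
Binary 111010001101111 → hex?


Group into 4-bit nibbles: 0111010001101111
  0111 = 7
  0100 = 4
  0110 = 6
  1111 = F
= 0x746F


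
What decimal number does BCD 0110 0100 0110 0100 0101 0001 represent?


Each 4-bit group → digit:
  0110 → 6
  0100 → 4
  0110 → 6
  0100 → 4
  0101 → 5
  0001 → 1
= 646451


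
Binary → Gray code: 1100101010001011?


Binary: 1100101010001011
Gray code: G = B XOR (B >> 1)
B >> 1 = 0110010101000101
1100101010001011 XOR 0110010101000101:
  1 XOR 0 = 1
  1 XOR 1 = 0
  0 XOR 1 = 1
  0 XOR 0 = 0
  1 XOR 0 = 1
  0 XOR 1 = 1
  1 XOR 0 = 1
  0 XOR 1 = 1
  1 XOR 0 = 1
  0 XOR 1 = 1
  0 XOR 0 = 0
  0 XOR 0 = 0
  1 XOR 0 = 1
  0 XOR 1 = 1
  1 XOR 0 = 1
  1 XOR 1 = 0
= 1010111111001110


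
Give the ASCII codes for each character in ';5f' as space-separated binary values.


String: ';5f'  (3 characters)
Per-character ASCII lookup:
  ';': special character: ';' = 59 → 111011
  '5': digits start at 48: '5' = 48 + 5 = 53 → 110101
  'f': lowercase starts at 97: 'f' = 97 + 5 = 102 → 1100110
= 111011 110101 1100110


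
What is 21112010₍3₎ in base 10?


Positional values (base 3):
  0 × 3^0 = 0 × 1 = 0
  1 × 3^1 = 1 × 3 = 3
  0 × 3^2 = 0 × 9 = 0
  2 × 3^3 = 2 × 27 = 54
  1 × 3^4 = 1 × 81 = 81
  1 × 3^5 = 1 × 243 = 243
  1 × 3^6 = 1 × 729 = 729
  2 × 3^7 = 2 × 2187 = 4374
Sum = 0 + 3 + 0 + 54 + 81 + 243 + 729 + 4374
= 5484


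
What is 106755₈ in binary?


Each octal digit → 3 binary bits:
  1 = 001
  0 = 000
  6 = 110
  7 = 111
  5 = 101
  5 = 101
Concatenate: 001 000 110 111 101 101
= 001000110111101101


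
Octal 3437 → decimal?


Positional values:
Position 0: 7 × 8^0 = 7
Position 1: 3 × 8^1 = 24
Position 2: 4 × 8^2 = 256
Position 3: 3 × 8^3 = 1536
Sum = 7 + 24 + 256 + 1536
= 1823


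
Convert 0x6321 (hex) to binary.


Each hex digit → 4 binary bits:
  6 = 0110
  3 = 0011
  2 = 0010
  1 = 0001
Concatenate: 0110 0011 0010 0001
= 0110001100100001


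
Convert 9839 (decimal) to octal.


Divide by 8 repeatedly:
9839 ÷ 8 = 1229 remainder 7
1229 ÷ 8 = 153 remainder 5
153 ÷ 8 = 19 remainder 1
19 ÷ 8 = 2 remainder 3
2 ÷ 8 = 0 remainder 2
Reading remainders bottom-up:
= 0o23157


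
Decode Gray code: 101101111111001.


Gray code: 101101111111001
MSB stays the same: 1
Each subsequent bit = prev_binary XOR current_gray:
  B[1] = 1 XOR 0 = 1
  B[2] = 1 XOR 1 = 0
  B[3] = 0 XOR 1 = 1
  B[4] = 1 XOR 0 = 1
  B[5] = 1 XOR 1 = 0
  B[6] = 0 XOR 1 = 1
  B[7] = 1 XOR 1 = 0
  B[8] = 0 XOR 1 = 1
  B[9] = 1 XOR 1 = 0
  B[10] = 0 XOR 1 = 1
  B[11] = 1 XOR 1 = 0
  B[12] = 0 XOR 0 = 0
  B[13] = 0 XOR 0 = 0
  B[14] = 0 XOR 1 = 1
= 110110101010001 (27985 decimal)


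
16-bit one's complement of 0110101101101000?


Original: 0110101101101000
Invert all bits:
  bit 0: 0 → 1
  bit 1: 1 → 0
  bit 2: 1 → 0
  bit 3: 0 → 1
  bit 4: 1 → 0
  bit 5: 0 → 1
  bit 6: 1 → 0
  bit 7: 1 → 0
  bit 8: 0 → 1
  bit 9: 1 → 0
  bit 10: 1 → 0
  bit 11: 0 → 1
  bit 12: 1 → 0
  bit 13: 0 → 1
  bit 14: 0 → 1
  bit 15: 0 → 1
= 1001010010010111


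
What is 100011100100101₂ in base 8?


Group into 3-bit groups: 100011100100101
  100 = 4
  011 = 3
  100 = 4
  100 = 4
  101 = 5
= 0o43445
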